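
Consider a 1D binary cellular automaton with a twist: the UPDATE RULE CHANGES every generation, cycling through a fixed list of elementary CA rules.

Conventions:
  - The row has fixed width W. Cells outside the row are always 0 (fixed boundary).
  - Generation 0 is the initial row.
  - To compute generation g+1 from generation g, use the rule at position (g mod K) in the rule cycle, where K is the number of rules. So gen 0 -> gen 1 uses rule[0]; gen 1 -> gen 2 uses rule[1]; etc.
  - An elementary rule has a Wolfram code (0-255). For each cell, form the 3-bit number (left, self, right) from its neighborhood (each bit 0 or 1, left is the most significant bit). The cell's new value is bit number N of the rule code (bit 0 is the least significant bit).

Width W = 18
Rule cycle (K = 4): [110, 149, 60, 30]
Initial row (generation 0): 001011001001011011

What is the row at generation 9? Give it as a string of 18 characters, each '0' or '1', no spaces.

Gen 0: 001011001001011011
Gen 1 (rule 110): 011111011011111111
Gen 2 (rule 149): 001110000001111110
Gen 3 (rule 60): 001001000001000001
Gen 4 (rule 30): 011111100011100011
Gen 5 (rule 110): 110000100110100111
Gen 6 (rule 149): 001110110000110010
Gen 7 (rule 60): 001001101000101011
Gen 8 (rule 30): 011111001101101010
Gen 9 (rule 110): 110001011111111110

Answer: 110001011111111110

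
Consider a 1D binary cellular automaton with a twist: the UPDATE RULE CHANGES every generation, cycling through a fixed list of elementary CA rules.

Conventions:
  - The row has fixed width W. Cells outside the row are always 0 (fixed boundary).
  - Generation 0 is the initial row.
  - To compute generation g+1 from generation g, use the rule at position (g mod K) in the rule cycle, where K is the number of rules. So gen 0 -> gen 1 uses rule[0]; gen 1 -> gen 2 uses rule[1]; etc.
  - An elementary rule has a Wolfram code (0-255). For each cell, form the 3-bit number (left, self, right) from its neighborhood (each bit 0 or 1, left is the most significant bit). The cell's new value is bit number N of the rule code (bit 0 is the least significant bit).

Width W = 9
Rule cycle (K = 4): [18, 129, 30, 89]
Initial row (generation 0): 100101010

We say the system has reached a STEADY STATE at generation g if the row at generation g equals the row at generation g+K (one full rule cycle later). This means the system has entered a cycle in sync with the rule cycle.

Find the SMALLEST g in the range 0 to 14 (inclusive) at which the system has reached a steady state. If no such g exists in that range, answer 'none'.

Gen 0: 100101010
Gen 1 (rule 18): 011000001
Gen 2 (rule 129): 000011100
Gen 3 (rule 30): 000110010
Gen 4 (rule 89): 110111001
Gen 5 (rule 18): 000000110
Gen 6 (rule 129): 111110000
Gen 7 (rule 30): 100001000
Gen 8 (rule 89): 011100111
Gen 9 (rule 18): 100011000
Gen 10 (rule 129): 001000011
Gen 11 (rule 30): 011100110
Gen 12 (rule 89): 010110111
Gen 13 (rule 18): 100000000
Gen 14 (rule 129): 001111111
Gen 15 (rule 30): 011000000
Gen 16 (rule 89): 011111111
Gen 17 (rule 18): 100000000
Gen 18 (rule 129): 001111111

Answer: 13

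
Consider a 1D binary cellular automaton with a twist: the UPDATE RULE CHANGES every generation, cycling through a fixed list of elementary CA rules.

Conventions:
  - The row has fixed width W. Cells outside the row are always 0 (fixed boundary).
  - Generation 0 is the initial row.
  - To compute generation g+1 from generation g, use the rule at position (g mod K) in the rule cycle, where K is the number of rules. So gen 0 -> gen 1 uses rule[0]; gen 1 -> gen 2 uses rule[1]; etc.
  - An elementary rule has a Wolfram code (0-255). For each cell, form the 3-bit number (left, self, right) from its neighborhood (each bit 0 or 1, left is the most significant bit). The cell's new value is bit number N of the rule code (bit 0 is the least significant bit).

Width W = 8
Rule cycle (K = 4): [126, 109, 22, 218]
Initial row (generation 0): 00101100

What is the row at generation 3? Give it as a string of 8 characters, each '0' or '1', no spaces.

Gen 0: 00101100
Gen 1 (rule 126): 01111110
Gen 2 (rule 109): 01000010
Gen 3 (rule 22): 11100111

Answer: 11100111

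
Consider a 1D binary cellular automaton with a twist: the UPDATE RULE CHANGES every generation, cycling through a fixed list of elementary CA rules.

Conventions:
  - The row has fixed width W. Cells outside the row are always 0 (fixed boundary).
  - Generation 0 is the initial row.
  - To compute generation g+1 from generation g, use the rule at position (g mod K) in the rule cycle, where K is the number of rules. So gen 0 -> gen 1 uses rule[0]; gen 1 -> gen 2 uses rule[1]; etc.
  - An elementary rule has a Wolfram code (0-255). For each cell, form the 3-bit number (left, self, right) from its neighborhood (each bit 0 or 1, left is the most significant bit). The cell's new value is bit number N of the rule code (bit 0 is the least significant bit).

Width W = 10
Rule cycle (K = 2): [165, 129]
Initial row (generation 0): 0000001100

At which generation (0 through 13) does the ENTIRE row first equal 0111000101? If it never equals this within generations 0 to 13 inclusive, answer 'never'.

Gen 0: 0000001100
Gen 1 (rule 165): 1111100001
Gen 2 (rule 129): 0111001100
Gen 3 (rule 165): 0010000001
Gen 4 (rule 129): 1000111100
Gen 5 (rule 165): 1010011001
Gen 6 (rule 129): 0000000000
Gen 7 (rule 165): 1111111111
Gen 8 (rule 129): 0111111110
Gen 9 (rule 165): 0011111100
Gen 10 (rule 129): 1001111001
Gen 11 (rule 165): 1000110001
Gen 12 (rule 129): 0010000100
Gen 13 (rule 165): 1010110101

Answer: never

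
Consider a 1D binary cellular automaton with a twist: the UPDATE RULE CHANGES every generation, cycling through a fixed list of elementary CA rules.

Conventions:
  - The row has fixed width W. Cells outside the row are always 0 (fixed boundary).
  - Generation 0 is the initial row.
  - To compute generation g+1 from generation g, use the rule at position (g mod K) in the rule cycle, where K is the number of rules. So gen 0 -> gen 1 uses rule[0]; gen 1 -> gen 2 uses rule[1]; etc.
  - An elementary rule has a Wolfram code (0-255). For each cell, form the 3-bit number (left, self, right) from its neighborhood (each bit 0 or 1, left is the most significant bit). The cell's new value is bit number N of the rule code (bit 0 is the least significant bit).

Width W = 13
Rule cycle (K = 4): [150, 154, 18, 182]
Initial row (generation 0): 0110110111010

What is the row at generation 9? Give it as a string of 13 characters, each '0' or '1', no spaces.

Gen 0: 0110110111010
Gen 1 (rule 150): 1000000010011
Gen 2 (rule 154): 0100000101110
Gen 3 (rule 18): 1010001000001
Gen 4 (rule 182): 1111011100011
Gen 5 (rule 150): 0110001010100
Gen 6 (rule 154): 1101010000010
Gen 7 (rule 18): 0000001000101
Gen 8 (rule 182): 0000011101111
Gen 9 (rule 150): 0000101000110

Answer: 0000101000110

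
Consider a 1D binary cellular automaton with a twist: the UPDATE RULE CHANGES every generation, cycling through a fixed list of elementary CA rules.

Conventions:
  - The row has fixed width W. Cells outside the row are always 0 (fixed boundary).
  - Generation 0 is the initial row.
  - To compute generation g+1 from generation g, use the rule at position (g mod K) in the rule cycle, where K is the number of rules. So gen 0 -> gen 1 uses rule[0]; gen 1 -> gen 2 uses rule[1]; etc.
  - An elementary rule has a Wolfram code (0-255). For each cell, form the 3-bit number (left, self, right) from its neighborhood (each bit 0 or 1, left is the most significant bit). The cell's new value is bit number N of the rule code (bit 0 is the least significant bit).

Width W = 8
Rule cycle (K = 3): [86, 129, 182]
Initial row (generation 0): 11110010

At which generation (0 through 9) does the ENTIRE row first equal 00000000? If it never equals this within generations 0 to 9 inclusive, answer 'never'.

Gen 0: 11110010
Gen 1 (rule 86): 00011111
Gen 2 (rule 129): 11001110
Gen 3 (rule 182): 00110101
Gen 4 (rule 86): 01010101
Gen 5 (rule 129): 00000000
Gen 6 (rule 182): 00000000
Gen 7 (rule 86): 00000000
Gen 8 (rule 129): 11111111
Gen 9 (rule 182): 01111110

Answer: 5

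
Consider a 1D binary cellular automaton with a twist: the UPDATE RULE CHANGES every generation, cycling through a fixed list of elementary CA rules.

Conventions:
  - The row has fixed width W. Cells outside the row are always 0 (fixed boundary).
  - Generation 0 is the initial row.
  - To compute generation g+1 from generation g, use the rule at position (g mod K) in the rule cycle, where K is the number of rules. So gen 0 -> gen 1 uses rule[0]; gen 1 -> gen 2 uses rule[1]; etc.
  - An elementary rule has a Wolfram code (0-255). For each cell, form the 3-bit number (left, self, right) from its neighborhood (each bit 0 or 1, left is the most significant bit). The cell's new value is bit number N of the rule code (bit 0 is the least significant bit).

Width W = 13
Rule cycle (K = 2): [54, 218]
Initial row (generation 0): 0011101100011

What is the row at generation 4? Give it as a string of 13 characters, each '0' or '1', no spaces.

Gen 0: 0011101100011
Gen 1 (rule 54): 0100010010100
Gen 2 (rule 218): 1010101100010
Gen 3 (rule 54): 1111110010111
Gen 4 (rule 218): 1111111100111

Answer: 1111111100111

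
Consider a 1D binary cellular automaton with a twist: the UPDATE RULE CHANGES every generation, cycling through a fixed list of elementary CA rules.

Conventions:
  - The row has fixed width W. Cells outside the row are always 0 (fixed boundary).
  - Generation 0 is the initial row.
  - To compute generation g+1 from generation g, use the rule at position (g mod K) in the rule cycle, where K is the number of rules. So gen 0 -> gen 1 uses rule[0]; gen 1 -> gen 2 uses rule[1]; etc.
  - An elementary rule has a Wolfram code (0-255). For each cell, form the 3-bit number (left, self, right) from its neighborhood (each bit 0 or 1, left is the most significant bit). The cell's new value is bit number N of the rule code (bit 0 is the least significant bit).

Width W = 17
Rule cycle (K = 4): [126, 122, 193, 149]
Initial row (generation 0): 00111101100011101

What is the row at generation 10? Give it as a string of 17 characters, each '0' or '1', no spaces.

Answer: 11001110000111110

Derivation:
Gen 0: 00111101100011101
Gen 1 (rule 126): 01100111110110111
Gen 2 (rule 122): 11111100011111101
Gen 3 (rule 193): 01111101001111100
Gen 4 (rule 149): 00111001100111011
Gen 5 (rule 126): 01101111111101111
Gen 6 (rule 122): 11111000000111001
Gen 7 (rule 193): 01111011110011000
Gen 8 (rule 149): 00110001101000111
Gen 9 (rule 126): 01111011111101101
Gen 10 (rule 122): 11001110000111110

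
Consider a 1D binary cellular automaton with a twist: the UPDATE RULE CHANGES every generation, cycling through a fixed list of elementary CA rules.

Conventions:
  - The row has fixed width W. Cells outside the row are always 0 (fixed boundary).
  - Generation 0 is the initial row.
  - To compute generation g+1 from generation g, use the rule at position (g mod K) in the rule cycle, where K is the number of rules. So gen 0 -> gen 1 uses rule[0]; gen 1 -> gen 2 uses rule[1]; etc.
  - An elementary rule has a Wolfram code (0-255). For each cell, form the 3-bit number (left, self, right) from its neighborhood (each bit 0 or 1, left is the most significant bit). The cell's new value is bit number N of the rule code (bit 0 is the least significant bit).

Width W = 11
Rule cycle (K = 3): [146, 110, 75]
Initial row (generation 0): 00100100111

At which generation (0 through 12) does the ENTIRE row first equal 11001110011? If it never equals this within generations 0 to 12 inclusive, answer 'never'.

Gen 0: 00100100111
Gen 1 (rule 146): 01011011010
Gen 2 (rule 110): 11111111110
Gen 3 (rule 75): 10000000010
Gen 4 (rule 146): 01000000101
Gen 5 (rule 110): 11000001111
Gen 6 (rule 75): 11011111001
Gen 7 (rule 146): 00001110110
Gen 8 (rule 110): 00011011110
Gen 9 (rule 75): 11111010010
Gen 10 (rule 146): 01110001101
Gen 11 (rule 110): 11010011111
Gen 12 (rule 75): 11000110001

Answer: never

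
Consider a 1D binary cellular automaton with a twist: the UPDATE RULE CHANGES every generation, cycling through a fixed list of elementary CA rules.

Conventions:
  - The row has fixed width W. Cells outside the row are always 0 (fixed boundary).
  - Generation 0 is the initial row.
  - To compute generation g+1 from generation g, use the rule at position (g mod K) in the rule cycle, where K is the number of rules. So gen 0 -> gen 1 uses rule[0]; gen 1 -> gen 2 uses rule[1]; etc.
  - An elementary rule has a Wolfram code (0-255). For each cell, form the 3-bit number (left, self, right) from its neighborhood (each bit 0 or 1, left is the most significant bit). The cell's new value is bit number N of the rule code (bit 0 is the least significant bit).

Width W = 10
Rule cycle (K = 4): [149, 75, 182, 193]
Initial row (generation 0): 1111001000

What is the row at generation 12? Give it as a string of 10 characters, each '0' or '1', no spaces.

Gen 0: 1111001000
Gen 1 (rule 149): 0110101111
Gen 2 (rule 75): 1110001001
Gen 3 (rule 182): 0101011111
Gen 4 (rule 193): 0000001111
Gen 5 (rule 149): 1111100110
Gen 6 (rule 75): 1000101110
Gen 7 (rule 182): 1101110101
Gen 8 (rule 193): 0100110000
Gen 9 (rule 149): 0110001111
Gen 10 (rule 75): 1110111001
Gen 11 (rule 182): 0101010111
Gen 12 (rule 193): 0000000011

Answer: 0000000011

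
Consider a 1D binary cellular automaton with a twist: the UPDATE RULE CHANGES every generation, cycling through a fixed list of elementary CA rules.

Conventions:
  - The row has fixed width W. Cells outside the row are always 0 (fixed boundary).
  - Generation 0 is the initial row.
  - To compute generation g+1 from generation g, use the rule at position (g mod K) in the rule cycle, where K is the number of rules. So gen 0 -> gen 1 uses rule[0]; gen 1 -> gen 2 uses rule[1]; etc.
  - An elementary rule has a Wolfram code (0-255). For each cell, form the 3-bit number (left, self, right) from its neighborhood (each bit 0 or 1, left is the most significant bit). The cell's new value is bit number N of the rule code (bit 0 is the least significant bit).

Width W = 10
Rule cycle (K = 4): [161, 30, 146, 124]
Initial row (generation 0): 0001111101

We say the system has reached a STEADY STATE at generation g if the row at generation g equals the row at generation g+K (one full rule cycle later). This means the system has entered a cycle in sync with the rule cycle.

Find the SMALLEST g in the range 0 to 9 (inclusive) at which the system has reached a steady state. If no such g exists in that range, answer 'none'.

Gen 0: 0001111101
Gen 1 (rule 161): 1100111010
Gen 2 (rule 30): 1011100011
Gen 3 (rule 146): 0001010100
Gen 4 (rule 124): 0001111110
Gen 5 (rule 161): 1100111100
Gen 6 (rule 30): 1011100010
Gen 7 (rule 146): 0001010101
Gen 8 (rule 124): 0001111111
Gen 9 (rule 161): 1100111110
Gen 10 (rule 30): 1011100001
Gen 11 (rule 146): 0001010010
Gen 12 (rule 124): 0001111011
Gen 13 (rule 161): 1100110100

Answer: none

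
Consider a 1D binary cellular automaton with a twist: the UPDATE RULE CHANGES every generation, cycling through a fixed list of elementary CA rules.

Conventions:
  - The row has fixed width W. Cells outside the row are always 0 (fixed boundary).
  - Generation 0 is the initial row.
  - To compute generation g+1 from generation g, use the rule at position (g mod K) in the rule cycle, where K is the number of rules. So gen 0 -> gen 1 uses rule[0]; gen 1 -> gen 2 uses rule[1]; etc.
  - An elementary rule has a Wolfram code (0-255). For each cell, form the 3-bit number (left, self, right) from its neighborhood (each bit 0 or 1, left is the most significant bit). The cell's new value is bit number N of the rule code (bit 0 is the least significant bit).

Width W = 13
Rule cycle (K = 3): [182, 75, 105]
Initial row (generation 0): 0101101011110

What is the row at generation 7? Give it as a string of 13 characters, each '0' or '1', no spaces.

Gen 0: 0101101011110
Gen 1 (rule 182): 1110011101101
Gen 2 (rule 75): 1010110101100
Gen 3 (rule 105): 0101111011101
Gen 4 (rule 182): 1110110101011
Gen 5 (rule 75): 1010110000011
Gen 6 (rule 105): 0101110111011
Gen 7 (rule 182): 1110101010100

Answer: 1110101010100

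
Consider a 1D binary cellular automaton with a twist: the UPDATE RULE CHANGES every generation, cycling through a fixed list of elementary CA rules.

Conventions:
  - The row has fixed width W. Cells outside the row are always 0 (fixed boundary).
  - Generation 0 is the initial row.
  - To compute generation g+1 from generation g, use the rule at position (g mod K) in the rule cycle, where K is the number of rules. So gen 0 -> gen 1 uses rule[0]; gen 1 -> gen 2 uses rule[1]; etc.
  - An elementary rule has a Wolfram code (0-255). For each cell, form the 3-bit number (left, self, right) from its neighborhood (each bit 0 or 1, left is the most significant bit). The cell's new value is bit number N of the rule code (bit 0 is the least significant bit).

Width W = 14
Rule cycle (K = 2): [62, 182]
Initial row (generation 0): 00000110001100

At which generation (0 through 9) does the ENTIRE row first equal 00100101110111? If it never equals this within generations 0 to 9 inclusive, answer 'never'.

Gen 0: 00000110001100
Gen 1 (rule 62): 00001101011010
Gen 2 (rule 182): 00010011100111
Gen 3 (rule 62): 00111110011100
Gen 4 (rule 182): 01011101101010
Gen 5 (rule 62): 11110011011111
Gen 6 (rule 182): 01101100101110
Gen 7 (rule 62): 11011011111001
Gen 8 (rule 182): 00100101110111
Gen 9 (rule 62): 01111111001100

Answer: 8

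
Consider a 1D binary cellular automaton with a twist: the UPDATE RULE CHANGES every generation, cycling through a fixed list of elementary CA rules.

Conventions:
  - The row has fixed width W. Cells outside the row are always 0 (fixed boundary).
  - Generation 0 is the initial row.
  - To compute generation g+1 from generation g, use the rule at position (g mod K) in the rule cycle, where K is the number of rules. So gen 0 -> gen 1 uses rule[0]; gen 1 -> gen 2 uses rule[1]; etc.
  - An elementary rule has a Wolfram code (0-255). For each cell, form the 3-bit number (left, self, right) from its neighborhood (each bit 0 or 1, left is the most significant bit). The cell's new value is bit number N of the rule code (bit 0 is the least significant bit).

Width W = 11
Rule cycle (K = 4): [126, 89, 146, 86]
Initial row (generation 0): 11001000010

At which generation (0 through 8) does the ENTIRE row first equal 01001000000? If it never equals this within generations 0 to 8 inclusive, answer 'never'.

Gen 0: 11001000010
Gen 1 (rule 126): 11111100111
Gen 2 (rule 89): 10000110101
Gen 3 (rule 146): 01001000000
Gen 4 (rule 86): 11111100000
Gen 5 (rule 126): 10000110000
Gen 6 (rule 89): 01110111111
Gen 7 (rule 146): 10100011110
Gen 8 (rule 86): 10110100011

Answer: 3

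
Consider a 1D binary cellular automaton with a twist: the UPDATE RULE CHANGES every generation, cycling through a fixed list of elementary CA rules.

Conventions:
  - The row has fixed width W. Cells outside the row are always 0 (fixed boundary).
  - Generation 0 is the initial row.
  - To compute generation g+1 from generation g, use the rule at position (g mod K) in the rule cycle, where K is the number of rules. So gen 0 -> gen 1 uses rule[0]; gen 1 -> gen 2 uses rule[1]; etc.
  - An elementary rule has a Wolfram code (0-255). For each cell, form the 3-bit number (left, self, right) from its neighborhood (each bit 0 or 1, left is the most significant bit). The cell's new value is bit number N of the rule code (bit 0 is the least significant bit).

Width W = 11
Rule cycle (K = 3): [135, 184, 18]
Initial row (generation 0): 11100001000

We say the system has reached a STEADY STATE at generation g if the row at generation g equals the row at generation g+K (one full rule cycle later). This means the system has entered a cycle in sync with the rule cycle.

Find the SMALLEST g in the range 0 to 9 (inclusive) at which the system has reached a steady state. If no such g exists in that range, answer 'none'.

Gen 0: 11100001000
Gen 1 (rule 135): 01001111011
Gen 2 (rule 184): 00101110110
Gen 3 (rule 18): 01000000001
Gen 4 (rule 135): 11011111111
Gen 5 (rule 184): 10111111110
Gen 6 (rule 18): 00000000001
Gen 7 (rule 135): 11111111111
Gen 8 (rule 184): 11111111110
Gen 9 (rule 18): 00000000001
Gen 10 (rule 135): 11111111111
Gen 11 (rule 184): 11111111110
Gen 12 (rule 18): 00000000001

Answer: 6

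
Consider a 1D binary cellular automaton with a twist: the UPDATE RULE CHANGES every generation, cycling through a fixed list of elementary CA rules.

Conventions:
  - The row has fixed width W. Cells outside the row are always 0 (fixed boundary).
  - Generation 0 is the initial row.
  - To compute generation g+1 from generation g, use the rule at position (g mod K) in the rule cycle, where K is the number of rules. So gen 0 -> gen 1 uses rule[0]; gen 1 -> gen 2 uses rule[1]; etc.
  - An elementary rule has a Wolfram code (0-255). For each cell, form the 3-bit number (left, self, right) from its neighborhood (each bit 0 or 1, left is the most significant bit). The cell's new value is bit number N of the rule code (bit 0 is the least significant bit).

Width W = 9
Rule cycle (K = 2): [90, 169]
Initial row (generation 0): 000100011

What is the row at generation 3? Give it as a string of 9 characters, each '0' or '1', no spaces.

Gen 0: 000100011
Gen 1 (rule 90): 001010111
Gen 2 (rule 169): 100101110
Gen 3 (rule 90): 011001011

Answer: 011001011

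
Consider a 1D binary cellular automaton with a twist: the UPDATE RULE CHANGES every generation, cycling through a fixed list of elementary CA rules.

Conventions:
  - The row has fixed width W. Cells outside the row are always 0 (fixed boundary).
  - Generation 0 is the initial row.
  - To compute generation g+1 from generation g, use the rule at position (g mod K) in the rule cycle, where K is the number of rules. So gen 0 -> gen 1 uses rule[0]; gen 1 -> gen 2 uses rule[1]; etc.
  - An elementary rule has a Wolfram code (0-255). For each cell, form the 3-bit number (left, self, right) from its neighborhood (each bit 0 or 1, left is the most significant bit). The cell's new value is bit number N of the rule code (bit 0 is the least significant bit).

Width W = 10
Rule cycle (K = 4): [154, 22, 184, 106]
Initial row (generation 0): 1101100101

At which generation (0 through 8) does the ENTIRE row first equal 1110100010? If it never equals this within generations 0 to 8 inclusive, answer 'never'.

Answer: 3

Derivation:
Gen 0: 1101100101
Gen 1 (rule 154): 1001011000
Gen 2 (rule 22): 1111000100
Gen 3 (rule 184): 1110100010
Gen 4 (rule 106): 1011000100
Gen 5 (rule 154): 0010101010
Gen 6 (rule 22): 0110101011
Gen 7 (rule 184): 0101010110
Gen 8 (rule 106): 1010101110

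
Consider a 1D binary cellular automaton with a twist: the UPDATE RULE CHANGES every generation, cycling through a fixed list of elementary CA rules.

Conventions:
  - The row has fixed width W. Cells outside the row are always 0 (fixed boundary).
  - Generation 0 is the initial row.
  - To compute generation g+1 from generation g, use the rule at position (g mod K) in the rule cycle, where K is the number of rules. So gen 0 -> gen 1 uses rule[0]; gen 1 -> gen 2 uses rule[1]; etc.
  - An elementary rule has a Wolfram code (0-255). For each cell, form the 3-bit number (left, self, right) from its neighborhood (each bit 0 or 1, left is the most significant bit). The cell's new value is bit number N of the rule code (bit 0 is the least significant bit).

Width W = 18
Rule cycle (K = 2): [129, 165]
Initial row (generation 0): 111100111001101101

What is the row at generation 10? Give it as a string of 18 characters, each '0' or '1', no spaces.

Answer: 010000111111001111

Derivation:
Gen 0: 111100111001101101
Gen 1 (rule 129): 011000010000000000
Gen 2 (rule 165): 000011010111111111
Gen 3 (rule 129): 111000000011111110
Gen 4 (rule 165): 010011111001111100
Gen 5 (rule 129): 000001110000111001
Gen 6 (rule 165): 111100100110010001
Gen 7 (rule 129): 011000000000000100
Gen 8 (rule 165): 000011111111110101
Gen 9 (rule 129): 111001111111100000
Gen 10 (rule 165): 010000111111001111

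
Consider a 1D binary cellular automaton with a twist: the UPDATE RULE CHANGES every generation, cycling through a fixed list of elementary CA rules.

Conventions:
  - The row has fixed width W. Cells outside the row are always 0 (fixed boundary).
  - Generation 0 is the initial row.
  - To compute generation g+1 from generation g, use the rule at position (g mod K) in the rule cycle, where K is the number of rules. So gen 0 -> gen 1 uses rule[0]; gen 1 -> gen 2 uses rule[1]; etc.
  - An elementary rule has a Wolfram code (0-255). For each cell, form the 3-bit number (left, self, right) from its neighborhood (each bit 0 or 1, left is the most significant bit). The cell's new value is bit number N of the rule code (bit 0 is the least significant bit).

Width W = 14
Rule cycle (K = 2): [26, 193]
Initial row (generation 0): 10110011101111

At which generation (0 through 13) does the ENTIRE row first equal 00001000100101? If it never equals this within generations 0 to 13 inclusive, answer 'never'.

Answer: 5

Derivation:
Gen 0: 10110011101111
Gen 1 (rule 26): 00101110001000
Gen 2 (rule 193): 10000110100011
Gen 3 (rule 26): 01001100010110
Gen 4 (rule 193): 00000101000010
Gen 5 (rule 26): 00001000100101
Gen 6 (rule 193): 11100010000000
Gen 7 (rule 26): 10010101000000
Gen 8 (rule 193): 00000000011111
Gen 9 (rule 26): 00000000110000
Gen 10 (rule 193): 11111110010111
Gen 11 (rule 26): 10000001100100
Gen 12 (rule 193): 00111100100001
Gen 13 (rule 26): 01100011010010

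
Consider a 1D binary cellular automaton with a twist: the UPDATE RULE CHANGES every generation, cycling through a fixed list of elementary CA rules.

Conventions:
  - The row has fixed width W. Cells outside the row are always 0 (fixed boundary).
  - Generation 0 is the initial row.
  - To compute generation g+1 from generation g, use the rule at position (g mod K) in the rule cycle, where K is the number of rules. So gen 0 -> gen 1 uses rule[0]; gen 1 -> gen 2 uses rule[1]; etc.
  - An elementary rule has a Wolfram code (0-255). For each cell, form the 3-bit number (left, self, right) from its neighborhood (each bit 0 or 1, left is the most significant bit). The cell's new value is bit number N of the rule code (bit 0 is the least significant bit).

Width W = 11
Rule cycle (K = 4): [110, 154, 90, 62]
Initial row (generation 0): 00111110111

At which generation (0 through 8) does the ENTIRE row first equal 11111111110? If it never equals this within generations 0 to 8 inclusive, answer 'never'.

Gen 0: 00111110111
Gen 1 (rule 110): 01100011101
Gen 2 (rule 154): 11010111000
Gen 3 (rule 90): 11000101100
Gen 4 (rule 62): 10101111010
Gen 5 (rule 110): 11111001110
Gen 6 (rule 154): 11110111101
Gen 7 (rule 90): 10010100100
Gen 8 (rule 62): 11111111110

Answer: 8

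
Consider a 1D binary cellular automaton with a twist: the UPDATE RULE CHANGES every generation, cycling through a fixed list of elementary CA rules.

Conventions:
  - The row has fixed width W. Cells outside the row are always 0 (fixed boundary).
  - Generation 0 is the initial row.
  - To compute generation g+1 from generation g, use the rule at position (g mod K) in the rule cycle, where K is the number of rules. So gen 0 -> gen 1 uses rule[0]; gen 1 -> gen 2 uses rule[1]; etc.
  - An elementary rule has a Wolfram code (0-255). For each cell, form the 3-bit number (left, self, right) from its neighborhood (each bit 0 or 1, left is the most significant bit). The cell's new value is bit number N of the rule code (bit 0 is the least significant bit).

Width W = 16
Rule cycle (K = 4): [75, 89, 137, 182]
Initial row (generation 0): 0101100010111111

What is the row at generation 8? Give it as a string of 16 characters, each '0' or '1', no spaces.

Answer: 0111100100111111

Derivation:
Gen 0: 0101100010111111
Gen 1 (rule 75): 1001101100100001
Gen 2 (rule 89): 0101101110011100
Gen 3 (rule 137): 0001001100011001
Gen 4 (rule 182): 0011110010100111
Gen 5 (rule 75): 1110010100001101
Gen 6 (rule 89): 1011000011101100
Gen 7 (rule 137): 0010011011001001
Gen 8 (rule 182): 0111100100111111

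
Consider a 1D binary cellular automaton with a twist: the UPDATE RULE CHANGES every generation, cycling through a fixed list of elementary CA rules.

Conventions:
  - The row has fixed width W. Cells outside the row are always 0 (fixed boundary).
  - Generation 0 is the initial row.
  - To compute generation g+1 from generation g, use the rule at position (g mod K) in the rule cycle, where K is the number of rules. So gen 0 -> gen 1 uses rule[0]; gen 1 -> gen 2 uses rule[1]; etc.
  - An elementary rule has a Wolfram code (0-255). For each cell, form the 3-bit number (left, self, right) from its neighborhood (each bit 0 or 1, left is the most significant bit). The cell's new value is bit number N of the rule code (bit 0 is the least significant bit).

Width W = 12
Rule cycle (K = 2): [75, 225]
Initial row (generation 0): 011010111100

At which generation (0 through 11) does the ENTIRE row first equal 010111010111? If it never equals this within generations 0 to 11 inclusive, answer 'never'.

Answer: never

Derivation:
Gen 0: 011010111100
Gen 1 (rule 75): 111000100101
Gen 2 (rule 225): 011010000010
Gen 3 (rule 75): 111000111100
Gen 4 (rule 225): 011010011101
Gen 5 (rule 75): 111000110100
Gen 6 (rule 225): 011010011001
Gen 7 (rule 75): 111000111010
Gen 8 (rule 225): 011010011100
Gen 9 (rule 75): 111000110101
Gen 10 (rule 225): 011010011010
Gen 11 (rule 75): 111000111000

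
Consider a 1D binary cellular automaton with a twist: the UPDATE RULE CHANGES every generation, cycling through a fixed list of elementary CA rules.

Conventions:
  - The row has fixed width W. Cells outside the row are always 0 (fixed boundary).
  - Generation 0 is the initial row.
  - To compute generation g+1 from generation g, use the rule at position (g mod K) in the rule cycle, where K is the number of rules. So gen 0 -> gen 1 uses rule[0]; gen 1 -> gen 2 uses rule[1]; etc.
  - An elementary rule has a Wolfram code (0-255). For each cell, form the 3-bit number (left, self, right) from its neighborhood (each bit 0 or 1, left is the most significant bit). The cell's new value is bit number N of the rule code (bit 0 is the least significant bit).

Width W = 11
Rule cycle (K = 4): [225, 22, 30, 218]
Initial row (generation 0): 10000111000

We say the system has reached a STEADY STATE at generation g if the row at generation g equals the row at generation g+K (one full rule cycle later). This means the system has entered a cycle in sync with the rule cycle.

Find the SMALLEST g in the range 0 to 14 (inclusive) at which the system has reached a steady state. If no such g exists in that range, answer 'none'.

Answer: 10

Derivation:
Gen 0: 10000111000
Gen 1 (rule 225): 00110011011
Gen 2 (rule 22): 01001100000
Gen 3 (rule 30): 11111010000
Gen 4 (rule 218): 11111001000
Gen 5 (rule 225): 01111000011
Gen 6 (rule 22): 10000100100
Gen 7 (rule 30): 11001111110
Gen 8 (rule 218): 11111111111
Gen 9 (rule 225): 01111111111
Gen 10 (rule 22): 10000000000
Gen 11 (rule 30): 11000000000
Gen 12 (rule 218): 11100000000
Gen 13 (rule 225): 01101111111
Gen 14 (rule 22): 10000000000
Gen 15 (rule 30): 11000000000
Gen 16 (rule 218): 11100000000
Gen 17 (rule 225): 01101111111
Gen 18 (rule 22): 10000000000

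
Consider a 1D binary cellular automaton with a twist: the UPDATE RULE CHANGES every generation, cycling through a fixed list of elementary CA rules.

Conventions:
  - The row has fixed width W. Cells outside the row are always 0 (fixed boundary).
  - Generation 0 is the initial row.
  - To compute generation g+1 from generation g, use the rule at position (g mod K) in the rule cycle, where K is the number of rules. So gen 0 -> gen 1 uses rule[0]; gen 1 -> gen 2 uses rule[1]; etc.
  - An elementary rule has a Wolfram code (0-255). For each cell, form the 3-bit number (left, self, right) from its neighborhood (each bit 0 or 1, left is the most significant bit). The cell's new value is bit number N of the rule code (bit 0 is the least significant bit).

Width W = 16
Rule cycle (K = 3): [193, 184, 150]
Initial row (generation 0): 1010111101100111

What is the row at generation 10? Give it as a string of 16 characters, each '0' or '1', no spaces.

Answer: 0001111111101001

Derivation:
Gen 0: 1010111101100111
Gen 1 (rule 193): 0000011100100011
Gen 2 (rule 184): 0000011010010010
Gen 3 (rule 150): 0000100011111111
Gen 4 (rule 193): 1110001001111111
Gen 5 (rule 184): 1101000101111110
Gen 6 (rule 150): 0001101100111101
Gen 7 (rule 193): 1100100100011100
Gen 8 (rule 184): 1010010010011010
Gen 9 (rule 150): 1011111111100011
Gen 10 (rule 193): 0001111111101001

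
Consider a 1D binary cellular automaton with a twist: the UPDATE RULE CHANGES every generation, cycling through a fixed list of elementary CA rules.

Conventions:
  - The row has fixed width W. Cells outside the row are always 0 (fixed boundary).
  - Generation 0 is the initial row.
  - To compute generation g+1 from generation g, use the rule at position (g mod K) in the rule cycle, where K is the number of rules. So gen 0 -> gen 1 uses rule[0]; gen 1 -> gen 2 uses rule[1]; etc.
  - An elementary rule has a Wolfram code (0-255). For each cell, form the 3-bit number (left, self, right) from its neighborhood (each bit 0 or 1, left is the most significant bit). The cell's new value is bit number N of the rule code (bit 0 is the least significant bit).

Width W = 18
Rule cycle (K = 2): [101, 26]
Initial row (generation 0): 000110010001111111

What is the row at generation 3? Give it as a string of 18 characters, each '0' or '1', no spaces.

Answer: 110110101010111010

Derivation:
Gen 0: 000110010001111111
Gen 1 (rule 101): 110010010100000001
Gen 2 (rule 26): 101101100010000010
Gen 3 (rule 101): 110110101010111010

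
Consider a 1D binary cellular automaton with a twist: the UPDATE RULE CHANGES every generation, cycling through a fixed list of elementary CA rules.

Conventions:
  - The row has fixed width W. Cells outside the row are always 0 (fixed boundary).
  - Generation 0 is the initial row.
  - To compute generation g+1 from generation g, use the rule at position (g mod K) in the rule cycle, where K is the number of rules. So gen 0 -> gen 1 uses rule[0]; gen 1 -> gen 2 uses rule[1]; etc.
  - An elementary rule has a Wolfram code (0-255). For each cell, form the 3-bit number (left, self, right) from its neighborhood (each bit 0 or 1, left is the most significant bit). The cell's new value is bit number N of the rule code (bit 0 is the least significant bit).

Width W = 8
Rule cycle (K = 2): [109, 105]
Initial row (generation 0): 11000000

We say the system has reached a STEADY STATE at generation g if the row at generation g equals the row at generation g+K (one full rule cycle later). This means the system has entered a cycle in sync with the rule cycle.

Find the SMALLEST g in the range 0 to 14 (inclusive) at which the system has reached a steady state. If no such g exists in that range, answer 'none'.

Answer: 5

Derivation:
Gen 0: 11000000
Gen 1 (rule 109): 11011111
Gen 2 (rule 105): 11110001
Gen 3 (rule 109): 10010101
Gen 4 (rule 105): 00001010
Gen 5 (rule 109): 11101110
Gen 6 (rule 105): 10111010
Gen 7 (rule 109): 11101110
Gen 8 (rule 105): 10111010
Gen 9 (rule 109): 11101110
Gen 10 (rule 105): 10111010
Gen 11 (rule 109): 11101110
Gen 12 (rule 105): 10111010
Gen 13 (rule 109): 11101110
Gen 14 (rule 105): 10111010
Gen 15 (rule 109): 11101110
Gen 16 (rule 105): 10111010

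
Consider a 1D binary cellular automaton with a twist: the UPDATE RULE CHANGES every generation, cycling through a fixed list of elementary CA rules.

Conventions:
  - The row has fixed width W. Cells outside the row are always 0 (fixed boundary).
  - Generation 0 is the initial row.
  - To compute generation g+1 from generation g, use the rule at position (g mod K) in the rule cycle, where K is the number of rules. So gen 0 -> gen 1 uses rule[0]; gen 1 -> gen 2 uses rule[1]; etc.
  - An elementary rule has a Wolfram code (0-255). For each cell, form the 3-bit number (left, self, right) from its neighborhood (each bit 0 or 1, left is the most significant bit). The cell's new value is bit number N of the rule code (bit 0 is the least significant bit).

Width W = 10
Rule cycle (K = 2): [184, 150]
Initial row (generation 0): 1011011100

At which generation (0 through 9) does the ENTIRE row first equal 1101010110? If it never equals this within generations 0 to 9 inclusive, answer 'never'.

Gen 0: 1011011100
Gen 1 (rule 184): 0110111010
Gen 2 (rule 150): 1000010011
Gen 3 (rule 184): 0100001010
Gen 4 (rule 150): 1110011011
Gen 5 (rule 184): 1101010110
Gen 6 (rule 150): 0001010001
Gen 7 (rule 184): 0000101000
Gen 8 (rule 150): 0001101100
Gen 9 (rule 184): 0001011010

Answer: 5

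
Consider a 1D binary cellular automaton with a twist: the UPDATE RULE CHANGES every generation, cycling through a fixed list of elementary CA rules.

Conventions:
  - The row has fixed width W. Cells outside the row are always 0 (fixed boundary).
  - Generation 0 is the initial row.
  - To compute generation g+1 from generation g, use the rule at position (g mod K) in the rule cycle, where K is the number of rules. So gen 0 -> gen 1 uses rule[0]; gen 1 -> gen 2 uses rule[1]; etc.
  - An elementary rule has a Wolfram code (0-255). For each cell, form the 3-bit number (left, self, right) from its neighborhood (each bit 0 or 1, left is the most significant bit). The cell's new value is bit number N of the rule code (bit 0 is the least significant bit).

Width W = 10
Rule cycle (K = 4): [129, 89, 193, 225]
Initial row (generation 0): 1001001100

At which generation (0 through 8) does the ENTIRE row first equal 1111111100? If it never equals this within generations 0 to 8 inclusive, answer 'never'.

Gen 0: 1001001100
Gen 1 (rule 129): 0000000001
Gen 2 (rule 89): 1111111100
Gen 3 (rule 193): 0111111101
Gen 4 (rule 225): 0011111110
Gen 5 (rule 129): 1001111100
Gen 6 (rule 89): 0101000111
Gen 7 (rule 193): 0000010011
Gen 8 (rule 225): 1111000001

Answer: 2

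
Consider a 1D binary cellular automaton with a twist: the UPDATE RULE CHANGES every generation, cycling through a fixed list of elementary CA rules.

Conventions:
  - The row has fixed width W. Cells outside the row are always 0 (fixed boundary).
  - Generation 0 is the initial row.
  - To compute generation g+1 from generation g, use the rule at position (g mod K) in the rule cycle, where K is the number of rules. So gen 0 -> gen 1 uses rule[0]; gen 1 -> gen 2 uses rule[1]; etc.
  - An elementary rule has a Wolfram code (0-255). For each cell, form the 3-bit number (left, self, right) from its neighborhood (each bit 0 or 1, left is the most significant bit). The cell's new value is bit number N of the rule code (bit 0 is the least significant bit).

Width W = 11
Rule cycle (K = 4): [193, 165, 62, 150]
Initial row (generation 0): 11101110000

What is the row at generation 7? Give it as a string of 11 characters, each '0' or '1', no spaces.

Gen 0: 11101110000
Gen 1 (rule 193): 01100110111
Gen 2 (rule 165): 00000001010
Gen 3 (rule 62): 00000011111
Gen 4 (rule 150): 00000101110
Gen 5 (rule 193): 11110000110
Gen 6 (rule 165): 01100110000
Gen 7 (rule 62): 11011101000

Answer: 11011101000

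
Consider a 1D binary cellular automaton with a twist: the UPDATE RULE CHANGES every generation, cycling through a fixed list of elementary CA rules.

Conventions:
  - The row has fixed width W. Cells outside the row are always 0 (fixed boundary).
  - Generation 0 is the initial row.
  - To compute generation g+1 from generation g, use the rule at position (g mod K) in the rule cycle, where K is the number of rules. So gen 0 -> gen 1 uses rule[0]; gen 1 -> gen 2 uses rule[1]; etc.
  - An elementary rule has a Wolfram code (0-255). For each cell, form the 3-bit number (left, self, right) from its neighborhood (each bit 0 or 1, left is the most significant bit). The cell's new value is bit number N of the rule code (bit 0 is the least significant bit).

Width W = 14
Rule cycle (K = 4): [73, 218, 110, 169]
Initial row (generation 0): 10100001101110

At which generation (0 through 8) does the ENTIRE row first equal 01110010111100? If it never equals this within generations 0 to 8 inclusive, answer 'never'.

Answer: never

Derivation:
Gen 0: 10100001101110
Gen 1 (rule 73): 00001101101010
Gen 2 (rule 218): 00011101100001
Gen 3 (rule 110): 00110111100011
Gen 4 (rule 169): 10101111001010
Gen 5 (rule 73): 00001001000000
Gen 6 (rule 218): 00010110100000
Gen 7 (rule 110): 00111111100000
Gen 8 (rule 169): 10111111001111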